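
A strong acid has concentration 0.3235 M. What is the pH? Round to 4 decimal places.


A strong acid dissociates completely, so [H+] equals the given concentration.
pH = -log10([H+]) = -log10(0.3235)
pH = 0.49012571, rounded to 4 dp:

0.4901


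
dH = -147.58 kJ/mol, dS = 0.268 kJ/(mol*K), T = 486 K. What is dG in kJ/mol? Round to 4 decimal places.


Gibbs: dG = dH - T*dS (consistent units, dS already in kJ/(mol*K)).
T*dS = 486 * 0.268 = 130.248
dG = -147.58 - (130.248)
dG = -277.828 kJ/mol, rounded to 4 dp:

-277.8280 kJ/mol


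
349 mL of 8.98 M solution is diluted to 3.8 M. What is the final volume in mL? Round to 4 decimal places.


Dilution: M1*V1 = M2*V2, solve for V2.
V2 = M1*V1 / M2
V2 = 8.98 * 349 / 3.8
V2 = 3134.02 / 3.8
V2 = 824.74210526 mL, rounded to 4 dp:

824.7421 mL


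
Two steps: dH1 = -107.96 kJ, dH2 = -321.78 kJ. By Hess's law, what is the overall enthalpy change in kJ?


Hess's law: enthalpy is a state function, so add the step enthalpies.
dH_total = dH1 + dH2 = -107.96 + (-321.78)
dH_total = -429.74 kJ:

-429.74 kJ


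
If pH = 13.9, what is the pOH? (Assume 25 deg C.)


At 25 deg C, pH + pOH = 14.
pOH = 14 - pH = 14 - 13.9
pOH = 0.1:

0.10


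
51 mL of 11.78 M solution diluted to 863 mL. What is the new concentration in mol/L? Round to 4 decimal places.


Dilution: M1*V1 = M2*V2, solve for M2.
M2 = M1*V1 / V2
M2 = 11.78 * 51 / 863
M2 = 600.78 / 863
M2 = 0.69615295 mol/L, rounded to 4 dp:

0.6962 mol/L


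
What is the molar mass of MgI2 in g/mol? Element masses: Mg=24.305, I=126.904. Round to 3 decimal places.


M = sum(count * atomic_mass) over atoms.
M = 1*24.305 + 2*126.904
M = 24.305 + 253.808
M = 278.113 g/mol, rounded to 3 dp:

278.113 g/mol


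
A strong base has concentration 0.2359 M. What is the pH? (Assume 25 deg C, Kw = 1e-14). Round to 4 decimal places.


A strong base dissociates completely, so [OH-] equals the given concentration.
pOH = -log10([OH-]) = -log10(0.2359) = 0.627272
pH = 14 - pOH = 14 - 0.627272
pH = 13.372728, rounded to 4 dp:

13.3727


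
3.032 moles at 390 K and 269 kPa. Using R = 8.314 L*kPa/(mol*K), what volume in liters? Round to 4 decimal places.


PV = nRT, solve for V = nRT / P.
nRT = 3.032 * 8.314 * 390 = 9831.1387
V = 9831.1387 / 269
V = 36.54698401 L, rounded to 4 dp:

36.5470 L


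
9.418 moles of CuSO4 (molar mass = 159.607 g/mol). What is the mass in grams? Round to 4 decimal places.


mass = n * M
mass = 9.418 * 159.607
mass = 1503.178726 g, rounded to 4 dp:

1503.1787 g


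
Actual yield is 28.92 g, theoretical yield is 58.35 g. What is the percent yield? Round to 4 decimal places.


% yield = 100 * actual / theoretical
% yield = 100 * 28.92 / 58.35
% yield = 49.56298201 %, rounded to 4 dp:

49.5630 %


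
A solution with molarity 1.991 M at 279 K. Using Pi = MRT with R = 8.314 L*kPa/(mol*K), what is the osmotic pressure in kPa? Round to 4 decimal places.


Osmotic pressure (van't Hoff): Pi = M*R*T.
RT = 8.314 * 279 = 2319.606
Pi = 1.991 * 2319.606
Pi = 4618.335546 kPa, rounded to 4 dp:

4618.3355 kPa


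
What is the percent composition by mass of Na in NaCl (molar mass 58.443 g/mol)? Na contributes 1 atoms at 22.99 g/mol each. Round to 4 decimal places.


pct = 100 * (n_elem * M_elem) / M_total
mass_contribution = 1 * 22.99 = 22.99 g/mol
pct = 100 * 22.99 / 58.443
pct = 39.33747412 %, rounded to 4 dp:

39.3375 %


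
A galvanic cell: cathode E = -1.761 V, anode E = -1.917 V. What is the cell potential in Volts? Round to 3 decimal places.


Standard cell potential: E_cell = E_cathode - E_anode.
E_cell = -1.761 - (-1.917)
E_cell = 0.156 V, rounded to 3 dp:

0.156 V


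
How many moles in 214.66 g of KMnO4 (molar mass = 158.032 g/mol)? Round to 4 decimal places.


n = mass / M
n = 214.66 / 158.032
n = 1.35833249 mol, rounded to 4 dp:

1.3583 mol


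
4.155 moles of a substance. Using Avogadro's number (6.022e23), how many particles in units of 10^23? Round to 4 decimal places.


N = n * NA, then divide by 1e23 for the requested units.
N / 1e23 = n * 6.022
N / 1e23 = 4.155 * 6.022
N / 1e23 = 25.02141, rounded to 4 dp:

25.0214


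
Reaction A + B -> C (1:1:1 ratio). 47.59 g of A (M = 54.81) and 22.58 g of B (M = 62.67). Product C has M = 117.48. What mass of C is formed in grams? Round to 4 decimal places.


Find moles of each reactant; the smaller value is the limiting reagent in a 1:1:1 reaction, so moles_C equals moles of the limiter.
n_A = mass_A / M_A = 47.59 / 54.81 = 0.868272 mol
n_B = mass_B / M_B = 22.58 / 62.67 = 0.3603 mol
Limiting reagent: B (smaller), n_limiting = 0.3603 mol
mass_C = n_limiting * M_C = 0.3603 * 117.48
mass_C = 42.328044 g, rounded to 4 dp:

42.3280 g


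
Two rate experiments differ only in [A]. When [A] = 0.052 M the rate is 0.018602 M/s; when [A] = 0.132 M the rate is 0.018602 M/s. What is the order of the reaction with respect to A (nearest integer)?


Rate is proportional to [A]^n, so rate2/rate1 = ([A]2/[A]1)^n. Take logs to solve for n.
rate2/rate1 = 0.018602 / 0.018602 = 1.0
[A]2/[A]1 = 0.132 / 0.052 = 2.5385
n = ln(1.0) / ln(2.5385) = 0.0
Nearest integer order:

0


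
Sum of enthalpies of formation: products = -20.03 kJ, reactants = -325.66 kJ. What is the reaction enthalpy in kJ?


dH_rxn = sum(dH_f products) - sum(dH_f reactants)
dH_rxn = -20.03 - (-325.66)
dH_rxn = 305.63 kJ:

305.63 kJ


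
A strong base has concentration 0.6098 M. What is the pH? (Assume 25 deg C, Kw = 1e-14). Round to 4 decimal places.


A strong base dissociates completely, so [OH-] equals the given concentration.
pOH = -log10([OH-]) = -log10(0.6098) = 0.214813
pH = 14 - pOH = 14 - 0.214813
pH = 13.785187, rounded to 4 dp:

13.7852


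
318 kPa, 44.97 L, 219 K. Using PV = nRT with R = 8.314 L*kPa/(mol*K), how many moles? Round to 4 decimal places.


PV = nRT, solve for n = PV / (RT).
PV = 318 * 44.97 = 14300.46
RT = 8.314 * 219 = 1820.766
n = 14300.46 / 1820.766
n = 7.85408998 mol, rounded to 4 dp:

7.8541 mol


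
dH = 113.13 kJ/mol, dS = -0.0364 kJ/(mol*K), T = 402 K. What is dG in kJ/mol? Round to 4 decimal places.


Gibbs: dG = dH - T*dS (consistent units, dS already in kJ/(mol*K)).
T*dS = 402 * -0.0364 = -14.6328
dG = 113.13 - (-14.6328)
dG = 127.7628 kJ/mol, rounded to 4 dp:

127.7628 kJ/mol


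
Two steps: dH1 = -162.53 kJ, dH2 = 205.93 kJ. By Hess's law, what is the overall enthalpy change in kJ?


Hess's law: enthalpy is a state function, so add the step enthalpies.
dH_total = dH1 + dH2 = -162.53 + (205.93)
dH_total = 43.4 kJ:

43.40 kJ


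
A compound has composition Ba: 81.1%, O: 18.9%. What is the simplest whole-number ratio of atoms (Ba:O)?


Assume 100 g of compound, divide each mass% by atomic mass to get moles, then normalize by the smallest to get a raw atom ratio.
Moles per 100 g: Ba: 81.1/137.327 = 0.5906, O: 18.9/15.999 = 1.1813
Raw ratio (divide by min = 0.5906): Ba: 1.0, O: 2.0
Multiply by 1 to clear fractions: Ba: 1.0 ~= 1, O: 2.0 ~= 2
Reduce by GCD to get the simplest whole-number ratio:

1:2


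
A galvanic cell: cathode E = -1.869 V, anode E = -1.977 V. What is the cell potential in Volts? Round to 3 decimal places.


Standard cell potential: E_cell = E_cathode - E_anode.
E_cell = -1.869 - (-1.977)
E_cell = 0.108 V, rounded to 3 dp:

0.108 V


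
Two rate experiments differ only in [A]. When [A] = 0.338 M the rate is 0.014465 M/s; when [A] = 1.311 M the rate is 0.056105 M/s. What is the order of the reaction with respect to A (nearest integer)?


Rate is proportional to [A]^n, so rate2/rate1 = ([A]2/[A]1)^n. Take logs to solve for n.
rate2/rate1 = 0.056105 / 0.014465 = 3.8787
[A]2/[A]1 = 1.311 / 0.338 = 3.8787
n = ln(3.8787) / ln(3.8787) = 1.0
Nearest integer order:

1


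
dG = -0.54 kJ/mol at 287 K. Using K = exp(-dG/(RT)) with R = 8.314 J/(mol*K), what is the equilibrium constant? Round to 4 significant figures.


dG is in kJ/mol; multiply by 1000 to match R in J/(mol*K).
RT = 8.314 * 287 = 2386.118 J/mol
exponent = -dG*1000 / (RT) = -(-0.54*1000) / 2386.118 = 0.22630901
K = exp(0.22630901)
K = 1.2539631, rounded to 4 significant figures:

1.254


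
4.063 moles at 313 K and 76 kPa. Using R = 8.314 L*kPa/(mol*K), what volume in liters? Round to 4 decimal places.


PV = nRT, solve for V = nRT / P.
nRT = 4.063 * 8.314 * 313 = 10573.0718
V = 10573.0718 / 76
V = 139.11936579 L, rounded to 4 dp:

139.1194 L


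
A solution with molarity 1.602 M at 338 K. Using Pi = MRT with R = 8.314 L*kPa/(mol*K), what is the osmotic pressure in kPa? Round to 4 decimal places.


Osmotic pressure (van't Hoff): Pi = M*R*T.
RT = 8.314 * 338 = 2810.132
Pi = 1.602 * 2810.132
Pi = 4501.831464 kPa, rounded to 4 dp:

4501.8315 kPa


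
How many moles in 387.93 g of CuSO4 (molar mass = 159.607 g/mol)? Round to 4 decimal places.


n = mass / M
n = 387.93 / 159.607
n = 2.4305325 mol, rounded to 4 dp:

2.4305 mol


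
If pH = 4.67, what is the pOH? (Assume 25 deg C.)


At 25 deg C, pH + pOH = 14.
pOH = 14 - pH = 14 - 4.67
pOH = 9.33:

9.33


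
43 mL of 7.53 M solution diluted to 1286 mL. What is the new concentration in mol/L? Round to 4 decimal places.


Dilution: M1*V1 = M2*V2, solve for M2.
M2 = M1*V1 / V2
M2 = 7.53 * 43 / 1286
M2 = 323.79 / 1286
M2 = 0.25178072 mol/L, rounded to 4 dp:

0.2518 mol/L


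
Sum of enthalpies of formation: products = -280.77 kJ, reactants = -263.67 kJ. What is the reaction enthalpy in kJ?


dH_rxn = sum(dH_f products) - sum(dH_f reactants)
dH_rxn = -280.77 - (-263.67)
dH_rxn = -17.1 kJ:

-17.10 kJ


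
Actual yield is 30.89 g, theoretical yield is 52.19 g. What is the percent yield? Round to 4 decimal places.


% yield = 100 * actual / theoretical
% yield = 100 * 30.89 / 52.19
% yield = 59.18758383 %, rounded to 4 dp:

59.1876 %


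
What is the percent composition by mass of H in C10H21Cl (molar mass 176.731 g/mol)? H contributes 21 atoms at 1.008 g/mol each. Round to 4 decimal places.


pct = 100 * (n_elem * M_elem) / M_total
mass_contribution = 21 * 1.008 = 21.168 g/mol
pct = 100 * 21.168 / 176.731
pct = 11.97752517 %, rounded to 4 dp:

11.9775 %


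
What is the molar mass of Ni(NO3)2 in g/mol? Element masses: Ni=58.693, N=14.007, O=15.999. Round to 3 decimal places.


M = sum(count * atomic_mass) over atoms.
M = 1*58.693 + 2*14.007 + 6*15.999
M = 58.693 + 28.014 + 95.994
M = 182.701 g/mol, rounded to 3 dp:

182.701 g/mol


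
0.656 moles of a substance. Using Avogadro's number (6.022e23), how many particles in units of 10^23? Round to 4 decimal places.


N = n * NA, then divide by 1e23 for the requested units.
N / 1e23 = n * 6.022
N / 1e23 = 0.656 * 6.022
N / 1e23 = 3.950432, rounded to 4 dp:

3.9504


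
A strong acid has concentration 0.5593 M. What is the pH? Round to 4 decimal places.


A strong acid dissociates completely, so [H+] equals the given concentration.
pH = -log10([H+]) = -log10(0.5593)
pH = 0.25235518, rounded to 4 dp:

0.2524


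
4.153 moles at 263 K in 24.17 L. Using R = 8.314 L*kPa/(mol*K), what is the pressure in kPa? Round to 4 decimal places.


PV = nRT, solve for P = nRT / V.
nRT = 4.153 * 8.314 * 263 = 9080.875
P = 9080.875 / 24.17
P = 375.70852296 kPa, rounded to 4 dp:

375.7085 kPa


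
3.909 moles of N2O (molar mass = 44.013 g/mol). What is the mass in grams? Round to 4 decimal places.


mass = n * M
mass = 3.909 * 44.013
mass = 172.046817 g, rounded to 4 dp:

172.0468 g


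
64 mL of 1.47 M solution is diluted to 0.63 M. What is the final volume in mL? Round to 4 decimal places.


Dilution: M1*V1 = M2*V2, solve for V2.
V2 = M1*V1 / M2
V2 = 1.47 * 64 / 0.63
V2 = 94.08 / 0.63
V2 = 149.33333333 mL, rounded to 4 dp:

149.3333 mL


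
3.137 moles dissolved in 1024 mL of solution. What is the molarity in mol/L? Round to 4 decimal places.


Convert volume to liters: V_L = V_mL / 1000.
V_L = 1024 / 1000 = 1.024 L
M = n / V_L = 3.137 / 1.024
M = 3.06347656 mol/L, rounded to 4 dp:

3.0635 mol/L


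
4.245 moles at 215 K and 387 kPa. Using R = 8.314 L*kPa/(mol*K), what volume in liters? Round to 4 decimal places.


PV = nRT, solve for V = nRT / P.
nRT = 4.245 * 8.314 * 215 = 7587.9799
V = 7587.9799 / 387
V = 19.6071832 L, rounded to 4 dp:

19.6072 L


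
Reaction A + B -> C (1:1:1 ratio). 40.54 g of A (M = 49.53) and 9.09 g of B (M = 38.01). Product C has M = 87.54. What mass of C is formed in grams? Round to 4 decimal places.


Find moles of each reactant; the smaller value is the limiting reagent in a 1:1:1 reaction, so moles_C equals moles of the limiter.
n_A = mass_A / M_A = 40.54 / 49.53 = 0.818494 mol
n_B = mass_B / M_B = 9.09 / 38.01 = 0.239148 mol
Limiting reagent: B (smaller), n_limiting = 0.239148 mol
mass_C = n_limiting * M_C = 0.239148 * 87.54
mass_C = 20.93501592 g, rounded to 4 dp:

20.9350 g


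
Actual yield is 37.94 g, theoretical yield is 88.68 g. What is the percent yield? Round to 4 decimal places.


% yield = 100 * actual / theoretical
% yield = 100 * 37.94 / 88.68
% yield = 42.78304014 %, rounded to 4 dp:

42.7830 %


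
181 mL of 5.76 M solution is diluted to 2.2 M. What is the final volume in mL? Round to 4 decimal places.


Dilution: M1*V1 = M2*V2, solve for V2.
V2 = M1*V1 / M2
V2 = 5.76 * 181 / 2.2
V2 = 1042.56 / 2.2
V2 = 473.89090909 mL, rounded to 4 dp:

473.8909 mL


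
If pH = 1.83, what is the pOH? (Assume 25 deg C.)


At 25 deg C, pH + pOH = 14.
pOH = 14 - pH = 14 - 1.83
pOH = 12.17:

12.17


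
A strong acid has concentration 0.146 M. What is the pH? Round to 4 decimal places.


A strong acid dissociates completely, so [H+] equals the given concentration.
pH = -log10([H+]) = -log10(0.146)
pH = 0.83564714, rounded to 4 dp:

0.8356


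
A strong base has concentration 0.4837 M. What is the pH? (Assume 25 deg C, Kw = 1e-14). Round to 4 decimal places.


A strong base dissociates completely, so [OH-] equals the given concentration.
pOH = -log10([OH-]) = -log10(0.4837) = 0.315424
pH = 14 - pOH = 14 - 0.315424
pH = 13.684576, rounded to 4 dp:

13.6846


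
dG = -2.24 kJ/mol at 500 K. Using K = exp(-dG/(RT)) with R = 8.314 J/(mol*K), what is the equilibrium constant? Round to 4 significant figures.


dG is in kJ/mol; multiply by 1000 to match R in J/(mol*K).
RT = 8.314 * 500 = 4157.0 J/mol
exponent = -dG*1000 / (RT) = -(-2.24*1000) / 4157.0 = 0.53885013
K = exp(0.53885013)
K = 1.7140348, rounded to 4 significant figures:

1.714


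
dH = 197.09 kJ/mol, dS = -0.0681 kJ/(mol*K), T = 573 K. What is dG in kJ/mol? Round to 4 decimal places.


Gibbs: dG = dH - T*dS (consistent units, dS already in kJ/(mol*K)).
T*dS = 573 * -0.0681 = -39.0213
dG = 197.09 - (-39.0213)
dG = 236.1113 kJ/mol, rounded to 4 dp:

236.1113 kJ/mol


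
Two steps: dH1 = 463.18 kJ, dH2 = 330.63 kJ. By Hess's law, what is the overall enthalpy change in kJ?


Hess's law: enthalpy is a state function, so add the step enthalpies.
dH_total = dH1 + dH2 = 463.18 + (330.63)
dH_total = 793.81 kJ:

793.81 kJ


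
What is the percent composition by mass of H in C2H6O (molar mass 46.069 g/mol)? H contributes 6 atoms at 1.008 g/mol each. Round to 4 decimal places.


pct = 100 * (n_elem * M_elem) / M_total
mass_contribution = 6 * 1.008 = 6.048 g/mol
pct = 100 * 6.048 / 46.069
pct = 13.12813389 %, rounded to 4 dp:

13.1281 %


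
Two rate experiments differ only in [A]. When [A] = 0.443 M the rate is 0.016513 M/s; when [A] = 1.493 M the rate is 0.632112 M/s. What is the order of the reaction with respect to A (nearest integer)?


Rate is proportional to [A]^n, so rate2/rate1 = ([A]2/[A]1)^n. Take logs to solve for n.
rate2/rate1 = 0.632112 / 0.016513 = 38.2797
[A]2/[A]1 = 1.493 / 0.443 = 3.3702
n = ln(38.2797) / ln(3.3702) = 3.0
Nearest integer order:

3


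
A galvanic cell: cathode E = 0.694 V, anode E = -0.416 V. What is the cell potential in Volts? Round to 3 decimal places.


Standard cell potential: E_cell = E_cathode - E_anode.
E_cell = 0.694 - (-0.416)
E_cell = 1.11 V, rounded to 3 dp:

1.110 V


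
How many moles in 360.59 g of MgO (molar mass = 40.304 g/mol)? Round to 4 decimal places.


n = mass / M
n = 360.59 / 40.304
n = 8.94675466 mol, rounded to 4 dp:

8.9468 mol


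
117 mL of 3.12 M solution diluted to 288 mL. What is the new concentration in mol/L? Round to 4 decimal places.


Dilution: M1*V1 = M2*V2, solve for M2.
M2 = M1*V1 / V2
M2 = 3.12 * 117 / 288
M2 = 365.04 / 288
M2 = 1.2675 mol/L, rounded to 4 dp:

1.2675 mol/L


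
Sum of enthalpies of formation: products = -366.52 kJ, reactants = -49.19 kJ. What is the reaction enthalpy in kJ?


dH_rxn = sum(dH_f products) - sum(dH_f reactants)
dH_rxn = -366.52 - (-49.19)
dH_rxn = -317.33 kJ:

-317.33 kJ


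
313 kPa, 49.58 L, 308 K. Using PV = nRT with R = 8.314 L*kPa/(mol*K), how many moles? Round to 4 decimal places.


PV = nRT, solve for n = PV / (RT).
PV = 313 * 49.58 = 15518.54
RT = 8.314 * 308 = 2560.712
n = 15518.54 / 2560.712
n = 6.06024418 mol, rounded to 4 dp:

6.0602 mol


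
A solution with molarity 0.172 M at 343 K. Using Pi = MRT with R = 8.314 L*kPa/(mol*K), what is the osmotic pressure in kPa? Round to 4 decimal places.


Osmotic pressure (van't Hoff): Pi = M*R*T.
RT = 8.314 * 343 = 2851.702
Pi = 0.172 * 2851.702
Pi = 490.492744 kPa, rounded to 4 dp:

490.4927 kPa


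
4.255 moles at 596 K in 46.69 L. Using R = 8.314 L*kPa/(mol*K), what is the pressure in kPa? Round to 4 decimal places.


PV = nRT, solve for P = nRT / V.
nRT = 4.255 * 8.314 * 596 = 21084.1377
P = 21084.1377 / 46.69
P = 451.57716213 kPa, rounded to 4 dp:

451.5772 kPa


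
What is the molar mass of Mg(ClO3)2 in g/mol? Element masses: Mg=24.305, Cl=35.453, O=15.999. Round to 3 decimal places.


M = sum(count * atomic_mass) over atoms.
M = 1*24.305 + 2*35.453 + 6*15.999
M = 24.305 + 70.906 + 95.994
M = 191.205 g/mol, rounded to 3 dp:

191.205 g/mol


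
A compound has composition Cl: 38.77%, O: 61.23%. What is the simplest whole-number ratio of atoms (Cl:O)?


Assume 100 g of compound, divide each mass% by atomic mass to get moles, then normalize by the smallest to get a raw atom ratio.
Moles per 100 g: Cl: 38.77/35.453 = 1.0936, O: 61.23/15.999 = 3.8271
Raw ratio (divide by min = 1.0936): Cl: 1.0, O: 3.5
Multiply by 2 to clear fractions: Cl: 2.0 ~= 2, O: 6.999 ~= 7
Reduce by GCD to get the simplest whole-number ratio:

2:7


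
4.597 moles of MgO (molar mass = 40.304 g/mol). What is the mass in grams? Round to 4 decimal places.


mass = n * M
mass = 4.597 * 40.304
mass = 185.277488 g, rounded to 4 dp:

185.2775 g


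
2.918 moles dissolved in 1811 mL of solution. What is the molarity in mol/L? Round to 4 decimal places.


Convert volume to liters: V_L = V_mL / 1000.
V_L = 1811 / 1000 = 1.811 L
M = n / V_L = 2.918 / 1.811
M = 1.61126449 mol/L, rounded to 4 dp:

1.6113 mol/L


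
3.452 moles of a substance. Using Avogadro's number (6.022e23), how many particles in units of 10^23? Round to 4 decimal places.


N = n * NA, then divide by 1e23 for the requested units.
N / 1e23 = n * 6.022
N / 1e23 = 3.452 * 6.022
N / 1e23 = 20.787944, rounded to 4 dp:

20.7879


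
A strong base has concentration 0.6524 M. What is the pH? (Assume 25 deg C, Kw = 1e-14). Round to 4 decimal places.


A strong base dissociates completely, so [OH-] equals the given concentration.
pOH = -log10([OH-]) = -log10(0.6524) = 0.185486
pH = 14 - pOH = 14 - 0.185486
pH = 13.814514, rounded to 4 dp:

13.8145


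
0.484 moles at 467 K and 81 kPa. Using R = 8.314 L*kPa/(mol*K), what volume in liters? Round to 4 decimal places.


PV = nRT, solve for V = nRT / P.
nRT = 0.484 * 8.314 * 467 = 1879.1968
V = 1879.1968 / 81
V = 23.19996049 L, rounded to 4 dp:

23.2000 L


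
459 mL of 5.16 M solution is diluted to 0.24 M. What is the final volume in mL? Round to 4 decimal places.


Dilution: M1*V1 = M2*V2, solve for V2.
V2 = M1*V1 / M2
V2 = 5.16 * 459 / 0.24
V2 = 2368.44 / 0.24
V2 = 9868.5 mL, rounded to 4 dp:

9868.5000 mL


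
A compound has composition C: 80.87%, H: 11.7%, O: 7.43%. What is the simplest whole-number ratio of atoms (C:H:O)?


Assume 100 g of compound, divide each mass% by atomic mass to get moles, then normalize by the smallest to get a raw atom ratio.
Moles per 100 g: C: 80.87/12.011 = 6.733, H: 11.7/1.008 = 11.6071, O: 7.43/15.999 = 0.4644
Raw ratio (divide by min = 0.4644): C: 14.498, H: 24.994, O: 1.0
Multiply by 2 to clear fractions: C: 28.996 ~= 29, H: 49.987 ~= 50, O: 2.0 ~= 2
Reduce by GCD to get the simplest whole-number ratio:

29:50:2


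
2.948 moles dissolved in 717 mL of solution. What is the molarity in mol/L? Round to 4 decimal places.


Convert volume to liters: V_L = V_mL / 1000.
V_L = 717 / 1000 = 0.717 L
M = n / V_L = 2.948 / 0.717
M = 4.11157601 mol/L, rounded to 4 dp:

4.1116 mol/L


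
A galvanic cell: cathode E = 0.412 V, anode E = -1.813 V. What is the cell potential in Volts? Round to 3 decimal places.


Standard cell potential: E_cell = E_cathode - E_anode.
E_cell = 0.412 - (-1.813)
E_cell = 2.225 V, rounded to 3 dp:

2.225 V


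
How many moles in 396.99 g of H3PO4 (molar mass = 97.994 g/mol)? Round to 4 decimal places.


n = mass / M
n = 396.99 / 97.994
n = 4.0511664 mol, rounded to 4 dp:

4.0512 mol


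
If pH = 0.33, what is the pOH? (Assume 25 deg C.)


At 25 deg C, pH + pOH = 14.
pOH = 14 - pH = 14 - 0.33
pOH = 13.67:

13.67


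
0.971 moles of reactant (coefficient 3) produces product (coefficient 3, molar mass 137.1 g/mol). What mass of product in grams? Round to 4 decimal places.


Use the coefficient ratio to convert reactant moles to product moles, then multiply by the product's molar mass.
moles_P = moles_R * (coeff_P / coeff_R) = 0.971 * (3/3) = 0.971
mass_P = moles_P * M_P = 0.971 * 137.1
mass_P = 133.1241 g, rounded to 4 dp:

133.1241 g


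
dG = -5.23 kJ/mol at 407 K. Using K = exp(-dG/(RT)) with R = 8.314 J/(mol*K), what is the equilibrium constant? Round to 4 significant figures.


dG is in kJ/mol; multiply by 1000 to match R in J/(mol*K).
RT = 8.314 * 407 = 3383.798 J/mol
exponent = -dG*1000 / (RT) = -(-5.23*1000) / 3383.798 = 1.54560054
K = exp(1.54560054)
K = 4.6907878, rounded to 4 significant figures:

4.691


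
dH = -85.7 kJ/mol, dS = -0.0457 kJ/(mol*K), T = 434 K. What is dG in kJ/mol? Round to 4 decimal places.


Gibbs: dG = dH - T*dS (consistent units, dS already in kJ/(mol*K)).
T*dS = 434 * -0.0457 = -19.8338
dG = -85.7 - (-19.8338)
dG = -65.8662 kJ/mol, rounded to 4 dp:

-65.8662 kJ/mol


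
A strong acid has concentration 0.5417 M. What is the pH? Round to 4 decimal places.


A strong acid dissociates completely, so [H+] equals the given concentration.
pH = -log10([H+]) = -log10(0.5417)
pH = 0.26624116, rounded to 4 dp:

0.2662


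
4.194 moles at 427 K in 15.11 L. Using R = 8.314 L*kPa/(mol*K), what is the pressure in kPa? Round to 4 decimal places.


PV = nRT, solve for P = nRT / V.
nRT = 4.194 * 8.314 * 427 = 14889.0271
P = 14889.0271 / 15.11
P = 985.37571807 kPa, rounded to 4 dp:

985.3757 kPa


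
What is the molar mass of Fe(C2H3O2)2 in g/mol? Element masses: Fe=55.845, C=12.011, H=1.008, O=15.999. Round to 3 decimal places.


M = sum(count * atomic_mass) over atoms.
M = 1*55.845 + 4*12.011 + 6*1.008 + 4*15.999
M = 55.845 + 48.044 + 6.048 + 63.996
M = 173.933 g/mol, rounded to 3 dp:

173.933 g/mol


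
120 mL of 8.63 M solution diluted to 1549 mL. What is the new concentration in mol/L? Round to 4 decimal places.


Dilution: M1*V1 = M2*V2, solve for M2.
M2 = M1*V1 / V2
M2 = 8.63 * 120 / 1549
M2 = 1035.6 / 1549
M2 = 0.66856036 mol/L, rounded to 4 dp:

0.6686 mol/L


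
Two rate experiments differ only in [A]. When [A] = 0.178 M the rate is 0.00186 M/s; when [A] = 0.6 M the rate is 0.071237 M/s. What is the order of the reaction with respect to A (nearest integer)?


Rate is proportional to [A]^n, so rate2/rate1 = ([A]2/[A]1)^n. Take logs to solve for n.
rate2/rate1 = 0.071237 / 0.00186 = 38.2995
[A]2/[A]1 = 0.6 / 0.178 = 3.3708
n = ln(38.2995) / ln(3.3708) = 3.0
Nearest integer order:

3


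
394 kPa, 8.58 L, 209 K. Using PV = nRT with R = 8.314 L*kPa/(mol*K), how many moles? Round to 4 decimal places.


PV = nRT, solve for n = PV / (RT).
PV = 394 * 8.58 = 3380.52
RT = 8.314 * 209 = 1737.626
n = 3380.52 / 1737.626
n = 1.94548194 mol, rounded to 4 dp:

1.9455 mol


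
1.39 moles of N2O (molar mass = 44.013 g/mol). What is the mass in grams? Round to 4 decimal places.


mass = n * M
mass = 1.39 * 44.013
mass = 61.17807 g, rounded to 4 dp:

61.1781 g


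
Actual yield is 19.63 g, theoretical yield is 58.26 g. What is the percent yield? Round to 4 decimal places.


% yield = 100 * actual / theoretical
% yield = 100 * 19.63 / 58.26
% yield = 33.69378647 %, rounded to 4 dp:

33.6938 %


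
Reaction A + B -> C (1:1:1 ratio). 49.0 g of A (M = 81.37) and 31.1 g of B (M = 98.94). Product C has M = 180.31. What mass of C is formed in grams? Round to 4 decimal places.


Find moles of each reactant; the smaller value is the limiting reagent in a 1:1:1 reaction, so moles_C equals moles of the limiter.
n_A = mass_A / M_A = 49.0 / 81.37 = 0.602188 mol
n_B = mass_B / M_B = 31.1 / 98.94 = 0.314332 mol
Limiting reagent: B (smaller), n_limiting = 0.314332 mol
mass_C = n_limiting * M_C = 0.314332 * 180.31
mass_C = 56.67720292 g, rounded to 4 dp:

56.6772 g


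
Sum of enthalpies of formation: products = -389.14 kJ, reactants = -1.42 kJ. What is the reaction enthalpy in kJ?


dH_rxn = sum(dH_f products) - sum(dH_f reactants)
dH_rxn = -389.14 - (-1.42)
dH_rxn = -387.72 kJ:

-387.72 kJ


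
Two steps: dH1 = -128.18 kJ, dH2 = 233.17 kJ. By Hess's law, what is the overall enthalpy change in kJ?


Hess's law: enthalpy is a state function, so add the step enthalpies.
dH_total = dH1 + dH2 = -128.18 + (233.17)
dH_total = 104.99 kJ:

104.99 kJ


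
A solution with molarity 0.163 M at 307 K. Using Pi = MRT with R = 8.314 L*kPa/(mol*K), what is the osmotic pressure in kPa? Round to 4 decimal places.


Osmotic pressure (van't Hoff): Pi = M*R*T.
RT = 8.314 * 307 = 2552.398
Pi = 0.163 * 2552.398
Pi = 416.040874 kPa, rounded to 4 dp:

416.0409 kPa


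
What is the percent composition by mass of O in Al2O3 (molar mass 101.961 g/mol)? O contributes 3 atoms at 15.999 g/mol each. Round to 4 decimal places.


pct = 100 * (n_elem * M_elem) / M_total
mass_contribution = 3 * 15.999 = 47.997 g/mol
pct = 100 * 47.997 / 101.961
pct = 47.07388119 %, rounded to 4 dp:

47.0739 %


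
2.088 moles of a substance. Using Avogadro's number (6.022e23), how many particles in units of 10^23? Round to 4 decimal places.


N = n * NA, then divide by 1e23 for the requested units.
N / 1e23 = n * 6.022
N / 1e23 = 2.088 * 6.022
N / 1e23 = 12.573936, rounded to 4 dp:

12.5739


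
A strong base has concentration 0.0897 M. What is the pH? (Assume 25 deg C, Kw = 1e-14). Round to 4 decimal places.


A strong base dissociates completely, so [OH-] equals the given concentration.
pOH = -log10([OH-]) = -log10(0.0897) = 1.047208
pH = 14 - pOH = 14 - 1.047208
pH = 12.952792, rounded to 4 dp:

12.9528


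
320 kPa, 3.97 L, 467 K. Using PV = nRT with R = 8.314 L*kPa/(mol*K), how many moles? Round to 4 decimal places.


PV = nRT, solve for n = PV / (RT).
PV = 320 * 3.97 = 1270.4
RT = 8.314 * 467 = 3882.638
n = 1270.4 / 3882.638
n = 0.32720022 mol, rounded to 4 dp:

0.3272 mol


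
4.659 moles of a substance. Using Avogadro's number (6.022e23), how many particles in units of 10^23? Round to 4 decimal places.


N = n * NA, then divide by 1e23 for the requested units.
N / 1e23 = n * 6.022
N / 1e23 = 4.659 * 6.022
N / 1e23 = 28.056498, rounded to 4 dp:

28.0565


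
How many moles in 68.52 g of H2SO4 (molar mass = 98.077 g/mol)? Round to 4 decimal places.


n = mass / M
n = 68.52 / 98.077
n = 0.69863475 mol, rounded to 4 dp:

0.6986 mol


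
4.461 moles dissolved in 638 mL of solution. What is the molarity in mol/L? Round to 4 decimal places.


Convert volume to liters: V_L = V_mL / 1000.
V_L = 638 / 1000 = 0.638 L
M = n / V_L = 4.461 / 0.638
M = 6.99216301 mol/L, rounded to 4 dp:

6.9922 mol/L


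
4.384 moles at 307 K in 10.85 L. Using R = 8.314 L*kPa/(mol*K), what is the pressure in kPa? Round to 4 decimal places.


PV = nRT, solve for P = nRT / V.
nRT = 4.384 * 8.314 * 307 = 11189.7128
P = 11189.7128 / 10.85
P = 1031.30993548 kPa, rounded to 4 dp:

1031.3099 kPa


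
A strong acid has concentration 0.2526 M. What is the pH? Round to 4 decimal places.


A strong acid dissociates completely, so [H+] equals the given concentration.
pH = -log10([H+]) = -log10(0.2526)
pH = 0.59756665, rounded to 4 dp:

0.5976


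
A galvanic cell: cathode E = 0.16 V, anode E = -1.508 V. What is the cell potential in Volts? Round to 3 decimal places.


Standard cell potential: E_cell = E_cathode - E_anode.
E_cell = 0.16 - (-1.508)
E_cell = 1.668 V, rounded to 3 dp:

1.668 V


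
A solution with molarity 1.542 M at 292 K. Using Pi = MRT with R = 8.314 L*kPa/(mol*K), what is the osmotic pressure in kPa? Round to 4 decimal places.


Osmotic pressure (van't Hoff): Pi = M*R*T.
RT = 8.314 * 292 = 2427.688
Pi = 1.542 * 2427.688
Pi = 3743.494896 kPa, rounded to 4 dp:

3743.4949 kPa


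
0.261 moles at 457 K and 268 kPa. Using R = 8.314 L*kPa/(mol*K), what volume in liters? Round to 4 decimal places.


PV = nRT, solve for V = nRT / P.
nRT = 0.261 * 8.314 * 457 = 991.669
V = 991.669 / 268
V = 3.70025746 L, rounded to 4 dp:

3.7003 L


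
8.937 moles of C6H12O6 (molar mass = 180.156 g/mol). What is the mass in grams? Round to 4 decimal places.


mass = n * M
mass = 8.937 * 180.156
mass = 1610.054172 g, rounded to 4 dp:

1610.0542 g


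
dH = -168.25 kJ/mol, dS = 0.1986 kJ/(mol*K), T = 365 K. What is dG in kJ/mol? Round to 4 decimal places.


Gibbs: dG = dH - T*dS (consistent units, dS already in kJ/(mol*K)).
T*dS = 365 * 0.1986 = 72.489
dG = -168.25 - (72.489)
dG = -240.739 kJ/mol, rounded to 4 dp:

-240.7390 kJ/mol


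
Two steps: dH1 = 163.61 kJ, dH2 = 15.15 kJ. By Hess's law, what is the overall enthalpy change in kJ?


Hess's law: enthalpy is a state function, so add the step enthalpies.
dH_total = dH1 + dH2 = 163.61 + (15.15)
dH_total = 178.76 kJ:

178.76 kJ


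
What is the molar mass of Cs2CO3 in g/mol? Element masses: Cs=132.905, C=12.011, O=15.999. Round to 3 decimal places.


M = sum(count * atomic_mass) over atoms.
M = 2*132.905 + 1*12.011 + 3*15.999
M = 265.81 + 12.011 + 47.997
M = 325.818 g/mol, rounded to 3 dp:

325.818 g/mol


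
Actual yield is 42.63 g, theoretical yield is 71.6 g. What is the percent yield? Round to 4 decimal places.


% yield = 100 * actual / theoretical
% yield = 100 * 42.63 / 71.6
% yield = 59.53910615 %, rounded to 4 dp:

59.5391 %


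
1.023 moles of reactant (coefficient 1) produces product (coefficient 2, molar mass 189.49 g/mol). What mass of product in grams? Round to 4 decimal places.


Use the coefficient ratio to convert reactant moles to product moles, then multiply by the product's molar mass.
moles_P = moles_R * (coeff_P / coeff_R) = 1.023 * (2/1) = 2.046
mass_P = moles_P * M_P = 2.046 * 189.49
mass_P = 387.69654 g, rounded to 4 dp:

387.6965 g


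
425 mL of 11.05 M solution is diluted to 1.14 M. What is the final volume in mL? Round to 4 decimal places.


Dilution: M1*V1 = M2*V2, solve for V2.
V2 = M1*V1 / M2
V2 = 11.05 * 425 / 1.14
V2 = 4696.25 / 1.14
V2 = 4119.51754386 mL, rounded to 4 dp:

4119.5175 mL


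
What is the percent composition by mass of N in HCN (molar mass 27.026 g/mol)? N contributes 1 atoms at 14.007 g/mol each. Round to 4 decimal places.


pct = 100 * (n_elem * M_elem) / M_total
mass_contribution = 1 * 14.007 = 14.007 g/mol
pct = 100 * 14.007 / 27.026
pct = 51.82786946 %, rounded to 4 dp:

51.8279 %


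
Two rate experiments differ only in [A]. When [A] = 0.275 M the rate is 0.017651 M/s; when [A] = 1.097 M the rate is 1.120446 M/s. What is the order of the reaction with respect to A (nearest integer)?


Rate is proportional to [A]^n, so rate2/rate1 = ([A]2/[A]1)^n. Take logs to solve for n.
rate2/rate1 = 1.120446 / 0.017651 = 63.4778
[A]2/[A]1 = 1.097 / 0.275 = 3.9891
n = ln(63.4778) / ln(3.9891) = 3.0
Nearest integer order:

3


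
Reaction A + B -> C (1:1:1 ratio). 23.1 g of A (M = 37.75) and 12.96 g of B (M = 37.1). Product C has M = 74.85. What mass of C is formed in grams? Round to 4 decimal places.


Find moles of each reactant; the smaller value is the limiting reagent in a 1:1:1 reaction, so moles_C equals moles of the limiter.
n_A = mass_A / M_A = 23.1 / 37.75 = 0.611921 mol
n_B = mass_B / M_B = 12.96 / 37.1 = 0.349326 mol
Limiting reagent: B (smaller), n_limiting = 0.349326 mol
mass_C = n_limiting * M_C = 0.349326 * 74.85
mass_C = 26.1470511 g, rounded to 4 dp:

26.1471 g


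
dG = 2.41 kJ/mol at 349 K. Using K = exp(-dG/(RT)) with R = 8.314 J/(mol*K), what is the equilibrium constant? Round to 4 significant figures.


dG is in kJ/mol; multiply by 1000 to match R in J/(mol*K).
RT = 8.314 * 349 = 2901.586 J/mol
exponent = -dG*1000 / (RT) = -(2.41*1000) / 2901.586 = -0.83058024
K = exp(-0.83058024)
K = 0.43579635, rounded to 4 significant figures:

0.4358


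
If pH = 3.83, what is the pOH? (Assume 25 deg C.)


At 25 deg C, pH + pOH = 14.
pOH = 14 - pH = 14 - 3.83
pOH = 10.17:

10.17


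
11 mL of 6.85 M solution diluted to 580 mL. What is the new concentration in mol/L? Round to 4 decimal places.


Dilution: M1*V1 = M2*V2, solve for M2.
M2 = M1*V1 / V2
M2 = 6.85 * 11 / 580
M2 = 75.35 / 580
M2 = 0.12991379 mol/L, rounded to 4 dp:

0.1299 mol/L


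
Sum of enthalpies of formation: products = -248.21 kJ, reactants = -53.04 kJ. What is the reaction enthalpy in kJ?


dH_rxn = sum(dH_f products) - sum(dH_f reactants)
dH_rxn = -248.21 - (-53.04)
dH_rxn = -195.17 kJ:

-195.17 kJ


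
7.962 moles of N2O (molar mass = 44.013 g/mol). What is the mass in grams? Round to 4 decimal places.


mass = n * M
mass = 7.962 * 44.013
mass = 350.431506 g, rounded to 4 dp:

350.4315 g


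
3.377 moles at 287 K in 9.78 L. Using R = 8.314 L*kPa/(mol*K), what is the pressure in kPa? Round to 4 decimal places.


PV = nRT, solve for P = nRT / V.
nRT = 3.377 * 8.314 * 287 = 8057.9205
P = 8057.9205 / 9.78
P = 823.91825153 kPa, rounded to 4 dp:

823.9183 kPa


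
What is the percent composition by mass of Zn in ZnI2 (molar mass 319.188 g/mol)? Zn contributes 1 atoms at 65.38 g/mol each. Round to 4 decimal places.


pct = 100 * (n_elem * M_elem) / M_total
mass_contribution = 1 * 65.38 = 65.38 g/mol
pct = 100 * 65.38 / 319.188
pct = 20.48322619 %, rounded to 4 dp:

20.4832 %


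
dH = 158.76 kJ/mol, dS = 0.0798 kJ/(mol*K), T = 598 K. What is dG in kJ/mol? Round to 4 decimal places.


Gibbs: dG = dH - T*dS (consistent units, dS already in kJ/(mol*K)).
T*dS = 598 * 0.0798 = 47.7204
dG = 158.76 - (47.7204)
dG = 111.0396 kJ/mol, rounded to 4 dp:

111.0396 kJ/mol


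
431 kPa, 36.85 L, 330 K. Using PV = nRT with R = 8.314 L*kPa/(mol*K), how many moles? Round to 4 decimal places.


PV = nRT, solve for n = PV / (RT).
PV = 431 * 36.85 = 15882.35
RT = 8.314 * 330 = 2743.62
n = 15882.35 / 2743.62
n = 5.78883009 mol, rounded to 4 dp:

5.7888 mol


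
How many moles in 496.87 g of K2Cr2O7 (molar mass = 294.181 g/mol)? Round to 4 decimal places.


n = mass / M
n = 496.87 / 294.181
n = 1.68899419 mol, rounded to 4 dp:

1.6890 mol


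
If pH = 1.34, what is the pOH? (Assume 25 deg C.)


At 25 deg C, pH + pOH = 14.
pOH = 14 - pH = 14 - 1.34
pOH = 12.66:

12.66


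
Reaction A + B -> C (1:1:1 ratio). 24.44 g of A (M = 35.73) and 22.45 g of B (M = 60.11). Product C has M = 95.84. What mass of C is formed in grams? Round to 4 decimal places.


Find moles of each reactant; the smaller value is the limiting reagent in a 1:1:1 reaction, so moles_C equals moles of the limiter.
n_A = mass_A / M_A = 24.44 / 35.73 = 0.684019 mol
n_B = mass_B / M_B = 22.45 / 60.11 = 0.373482 mol
Limiting reagent: B (smaller), n_limiting = 0.373482 mol
mass_C = n_limiting * M_C = 0.373482 * 95.84
mass_C = 35.79451488 g, rounded to 4 dp:

35.7945 g


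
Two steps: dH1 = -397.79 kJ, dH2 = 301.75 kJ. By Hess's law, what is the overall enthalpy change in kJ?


Hess's law: enthalpy is a state function, so add the step enthalpies.
dH_total = dH1 + dH2 = -397.79 + (301.75)
dH_total = -96.04 kJ:

-96.04 kJ


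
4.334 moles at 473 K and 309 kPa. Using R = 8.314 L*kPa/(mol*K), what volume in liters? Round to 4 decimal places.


PV = nRT, solve for V = nRT / P.
nRT = 4.334 * 8.314 * 473 = 17043.5503
V = 17043.5503 / 309
V = 55.15712071 L, rounded to 4 dp:

55.1571 L


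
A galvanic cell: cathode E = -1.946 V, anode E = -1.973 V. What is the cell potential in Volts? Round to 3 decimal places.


Standard cell potential: E_cell = E_cathode - E_anode.
E_cell = -1.946 - (-1.973)
E_cell = 0.027 V, rounded to 3 dp:

0.027 V


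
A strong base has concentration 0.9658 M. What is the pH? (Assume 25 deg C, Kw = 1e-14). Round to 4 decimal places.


A strong base dissociates completely, so [OH-] equals the given concentration.
pOH = -log10([OH-]) = -log10(0.9658) = 0.015113
pH = 14 - pOH = 14 - 0.015113
pH = 13.984887, rounded to 4 dp:

13.9849


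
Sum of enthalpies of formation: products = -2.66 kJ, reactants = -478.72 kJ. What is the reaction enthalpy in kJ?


dH_rxn = sum(dH_f products) - sum(dH_f reactants)
dH_rxn = -2.66 - (-478.72)
dH_rxn = 476.06 kJ:

476.06 kJ


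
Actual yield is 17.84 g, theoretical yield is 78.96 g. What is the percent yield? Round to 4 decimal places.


% yield = 100 * actual / theoretical
% yield = 100 * 17.84 / 78.96
% yield = 22.59371834 %, rounded to 4 dp:

22.5937 %


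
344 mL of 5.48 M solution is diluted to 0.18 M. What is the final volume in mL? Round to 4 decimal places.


Dilution: M1*V1 = M2*V2, solve for V2.
V2 = M1*V1 / M2
V2 = 5.48 * 344 / 0.18
V2 = 1885.12 / 0.18
V2 = 10472.88888889 mL, rounded to 4 dp:

10472.8889 mL


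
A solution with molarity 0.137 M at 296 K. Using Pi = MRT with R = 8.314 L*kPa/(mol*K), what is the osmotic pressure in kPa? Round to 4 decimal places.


Osmotic pressure (van't Hoff): Pi = M*R*T.
RT = 8.314 * 296 = 2460.944
Pi = 0.137 * 2460.944
Pi = 337.149328 kPa, rounded to 4 dp:

337.1493 kPa


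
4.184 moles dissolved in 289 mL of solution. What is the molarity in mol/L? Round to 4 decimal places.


Convert volume to liters: V_L = V_mL / 1000.
V_L = 289 / 1000 = 0.289 L
M = n / V_L = 4.184 / 0.289
M = 14.47750865 mol/L, rounded to 4 dp:

14.4775 mol/L


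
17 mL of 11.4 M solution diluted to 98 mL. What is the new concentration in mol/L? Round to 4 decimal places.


Dilution: M1*V1 = M2*V2, solve for M2.
M2 = M1*V1 / V2
M2 = 11.4 * 17 / 98
M2 = 193.8 / 98
M2 = 1.97755102 mol/L, rounded to 4 dp:

1.9776 mol/L


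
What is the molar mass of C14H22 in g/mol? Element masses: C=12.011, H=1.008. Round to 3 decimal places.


M = sum(count * atomic_mass) over atoms.
M = 14*12.011 + 22*1.008
M = 168.154 + 22.176
M = 190.33 g/mol, rounded to 3 dp:

190.330 g/mol


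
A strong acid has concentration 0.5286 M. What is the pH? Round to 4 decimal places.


A strong acid dissociates completely, so [H+] equals the given concentration.
pH = -log10([H+]) = -log10(0.5286)
pH = 0.27687284, rounded to 4 dp:

0.2769


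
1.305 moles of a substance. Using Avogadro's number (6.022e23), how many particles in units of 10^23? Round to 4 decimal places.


N = n * NA, then divide by 1e23 for the requested units.
N / 1e23 = n * 6.022
N / 1e23 = 1.305 * 6.022
N / 1e23 = 7.85871, rounded to 4 dp:

7.8587


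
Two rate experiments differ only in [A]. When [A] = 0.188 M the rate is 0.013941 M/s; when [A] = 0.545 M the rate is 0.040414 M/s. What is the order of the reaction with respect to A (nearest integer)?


Rate is proportional to [A]^n, so rate2/rate1 = ([A]2/[A]1)^n. Take logs to solve for n.
rate2/rate1 = 0.040414 / 0.013941 = 2.8989
[A]2/[A]1 = 0.545 / 0.188 = 2.8989
n = ln(2.8989) / ln(2.8989) = 1.0
Nearest integer order:

1
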